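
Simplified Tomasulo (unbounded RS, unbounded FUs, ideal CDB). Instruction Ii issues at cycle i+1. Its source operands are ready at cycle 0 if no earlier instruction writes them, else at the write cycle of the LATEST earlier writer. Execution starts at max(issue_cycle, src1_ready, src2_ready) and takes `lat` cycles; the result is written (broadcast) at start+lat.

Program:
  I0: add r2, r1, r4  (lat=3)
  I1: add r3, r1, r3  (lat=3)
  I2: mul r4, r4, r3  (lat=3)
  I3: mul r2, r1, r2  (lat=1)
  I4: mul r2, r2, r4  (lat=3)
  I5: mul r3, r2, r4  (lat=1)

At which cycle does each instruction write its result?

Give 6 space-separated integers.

Answer: 4 5 8 5 11 12

Derivation:
I0 add r2: issue@1 deps=(None,None) exec_start@1 write@4
I1 add r3: issue@2 deps=(None,None) exec_start@2 write@5
I2 mul r4: issue@3 deps=(None,1) exec_start@5 write@8
I3 mul r2: issue@4 deps=(None,0) exec_start@4 write@5
I4 mul r2: issue@5 deps=(3,2) exec_start@8 write@11
I5 mul r3: issue@6 deps=(4,2) exec_start@11 write@12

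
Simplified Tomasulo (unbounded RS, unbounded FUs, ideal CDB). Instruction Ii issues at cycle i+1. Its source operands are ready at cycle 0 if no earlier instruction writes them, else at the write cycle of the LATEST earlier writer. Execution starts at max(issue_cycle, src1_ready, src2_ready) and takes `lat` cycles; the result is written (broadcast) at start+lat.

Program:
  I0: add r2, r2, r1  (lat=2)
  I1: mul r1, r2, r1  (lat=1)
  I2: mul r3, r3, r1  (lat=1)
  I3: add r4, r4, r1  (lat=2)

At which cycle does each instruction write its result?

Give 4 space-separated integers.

I0 add r2: issue@1 deps=(None,None) exec_start@1 write@3
I1 mul r1: issue@2 deps=(0,None) exec_start@3 write@4
I2 mul r3: issue@3 deps=(None,1) exec_start@4 write@5
I3 add r4: issue@4 deps=(None,1) exec_start@4 write@6

Answer: 3 4 5 6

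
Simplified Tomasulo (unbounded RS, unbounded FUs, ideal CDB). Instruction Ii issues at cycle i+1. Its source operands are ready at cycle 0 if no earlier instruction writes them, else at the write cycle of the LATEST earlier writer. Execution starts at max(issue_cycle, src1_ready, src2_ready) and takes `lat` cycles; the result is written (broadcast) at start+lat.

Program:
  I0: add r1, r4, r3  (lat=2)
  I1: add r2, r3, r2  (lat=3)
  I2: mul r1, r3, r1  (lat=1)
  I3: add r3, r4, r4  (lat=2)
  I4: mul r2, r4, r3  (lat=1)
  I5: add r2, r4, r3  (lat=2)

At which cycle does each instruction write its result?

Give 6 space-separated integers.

I0 add r1: issue@1 deps=(None,None) exec_start@1 write@3
I1 add r2: issue@2 deps=(None,None) exec_start@2 write@5
I2 mul r1: issue@3 deps=(None,0) exec_start@3 write@4
I3 add r3: issue@4 deps=(None,None) exec_start@4 write@6
I4 mul r2: issue@5 deps=(None,3) exec_start@6 write@7
I5 add r2: issue@6 deps=(None,3) exec_start@6 write@8

Answer: 3 5 4 6 7 8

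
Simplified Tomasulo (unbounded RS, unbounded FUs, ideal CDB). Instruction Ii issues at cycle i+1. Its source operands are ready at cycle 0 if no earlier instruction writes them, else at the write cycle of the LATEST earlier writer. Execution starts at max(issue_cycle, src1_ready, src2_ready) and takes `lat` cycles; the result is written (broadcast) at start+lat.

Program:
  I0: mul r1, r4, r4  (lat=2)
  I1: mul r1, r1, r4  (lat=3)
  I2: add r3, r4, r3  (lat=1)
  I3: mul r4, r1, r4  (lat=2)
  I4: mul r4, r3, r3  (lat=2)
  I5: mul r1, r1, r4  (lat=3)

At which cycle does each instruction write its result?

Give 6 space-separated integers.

Answer: 3 6 4 8 7 10

Derivation:
I0 mul r1: issue@1 deps=(None,None) exec_start@1 write@3
I1 mul r1: issue@2 deps=(0,None) exec_start@3 write@6
I2 add r3: issue@3 deps=(None,None) exec_start@3 write@4
I3 mul r4: issue@4 deps=(1,None) exec_start@6 write@8
I4 mul r4: issue@5 deps=(2,2) exec_start@5 write@7
I5 mul r1: issue@6 deps=(1,4) exec_start@7 write@10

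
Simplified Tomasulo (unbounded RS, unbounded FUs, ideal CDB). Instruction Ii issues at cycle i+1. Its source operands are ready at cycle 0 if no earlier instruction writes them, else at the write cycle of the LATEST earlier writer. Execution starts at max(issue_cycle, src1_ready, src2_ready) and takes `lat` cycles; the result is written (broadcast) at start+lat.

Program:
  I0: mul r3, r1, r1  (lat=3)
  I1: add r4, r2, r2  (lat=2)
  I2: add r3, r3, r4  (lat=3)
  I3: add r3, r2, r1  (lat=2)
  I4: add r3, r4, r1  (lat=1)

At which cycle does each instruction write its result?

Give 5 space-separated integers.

I0 mul r3: issue@1 deps=(None,None) exec_start@1 write@4
I1 add r4: issue@2 deps=(None,None) exec_start@2 write@4
I2 add r3: issue@3 deps=(0,1) exec_start@4 write@7
I3 add r3: issue@4 deps=(None,None) exec_start@4 write@6
I4 add r3: issue@5 deps=(1,None) exec_start@5 write@6

Answer: 4 4 7 6 6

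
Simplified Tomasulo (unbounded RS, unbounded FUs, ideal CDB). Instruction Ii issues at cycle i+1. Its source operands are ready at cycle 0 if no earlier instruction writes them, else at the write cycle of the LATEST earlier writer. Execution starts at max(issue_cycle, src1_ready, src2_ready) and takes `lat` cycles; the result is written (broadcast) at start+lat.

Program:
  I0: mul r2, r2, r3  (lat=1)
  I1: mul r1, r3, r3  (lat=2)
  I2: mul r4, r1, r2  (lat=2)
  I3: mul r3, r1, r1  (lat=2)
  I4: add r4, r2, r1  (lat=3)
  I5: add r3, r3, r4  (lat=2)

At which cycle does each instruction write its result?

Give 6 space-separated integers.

Answer: 2 4 6 6 8 10

Derivation:
I0 mul r2: issue@1 deps=(None,None) exec_start@1 write@2
I1 mul r1: issue@2 deps=(None,None) exec_start@2 write@4
I2 mul r4: issue@3 deps=(1,0) exec_start@4 write@6
I3 mul r3: issue@4 deps=(1,1) exec_start@4 write@6
I4 add r4: issue@5 deps=(0,1) exec_start@5 write@8
I5 add r3: issue@6 deps=(3,4) exec_start@8 write@10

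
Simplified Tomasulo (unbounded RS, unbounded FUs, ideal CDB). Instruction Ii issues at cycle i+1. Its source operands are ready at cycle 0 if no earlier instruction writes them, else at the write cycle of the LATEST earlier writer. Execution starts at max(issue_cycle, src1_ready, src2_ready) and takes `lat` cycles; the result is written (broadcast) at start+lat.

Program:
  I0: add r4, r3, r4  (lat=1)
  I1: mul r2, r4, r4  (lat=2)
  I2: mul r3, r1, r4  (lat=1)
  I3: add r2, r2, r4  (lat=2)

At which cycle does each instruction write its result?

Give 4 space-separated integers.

I0 add r4: issue@1 deps=(None,None) exec_start@1 write@2
I1 mul r2: issue@2 deps=(0,0) exec_start@2 write@4
I2 mul r3: issue@3 deps=(None,0) exec_start@3 write@4
I3 add r2: issue@4 deps=(1,0) exec_start@4 write@6

Answer: 2 4 4 6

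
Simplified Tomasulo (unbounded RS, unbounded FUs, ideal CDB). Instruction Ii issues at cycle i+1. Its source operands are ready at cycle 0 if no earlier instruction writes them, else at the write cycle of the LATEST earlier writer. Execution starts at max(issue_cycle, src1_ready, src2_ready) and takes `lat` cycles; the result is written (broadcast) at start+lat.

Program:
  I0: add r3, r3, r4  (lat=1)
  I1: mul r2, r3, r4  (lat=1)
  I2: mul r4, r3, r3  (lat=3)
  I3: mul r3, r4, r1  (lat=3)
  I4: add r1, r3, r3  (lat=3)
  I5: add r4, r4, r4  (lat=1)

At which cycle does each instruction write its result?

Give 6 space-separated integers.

Answer: 2 3 6 9 12 7

Derivation:
I0 add r3: issue@1 deps=(None,None) exec_start@1 write@2
I1 mul r2: issue@2 deps=(0,None) exec_start@2 write@3
I2 mul r4: issue@3 deps=(0,0) exec_start@3 write@6
I3 mul r3: issue@4 deps=(2,None) exec_start@6 write@9
I4 add r1: issue@5 deps=(3,3) exec_start@9 write@12
I5 add r4: issue@6 deps=(2,2) exec_start@6 write@7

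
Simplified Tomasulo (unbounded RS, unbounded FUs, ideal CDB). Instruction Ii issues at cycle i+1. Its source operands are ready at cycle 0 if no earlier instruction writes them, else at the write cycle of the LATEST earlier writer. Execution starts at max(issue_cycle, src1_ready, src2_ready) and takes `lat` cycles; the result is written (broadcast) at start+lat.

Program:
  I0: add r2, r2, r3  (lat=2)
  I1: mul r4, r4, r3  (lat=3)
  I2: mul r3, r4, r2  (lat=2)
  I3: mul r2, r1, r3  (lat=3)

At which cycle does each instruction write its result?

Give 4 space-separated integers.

Answer: 3 5 7 10

Derivation:
I0 add r2: issue@1 deps=(None,None) exec_start@1 write@3
I1 mul r4: issue@2 deps=(None,None) exec_start@2 write@5
I2 mul r3: issue@3 deps=(1,0) exec_start@5 write@7
I3 mul r2: issue@4 deps=(None,2) exec_start@7 write@10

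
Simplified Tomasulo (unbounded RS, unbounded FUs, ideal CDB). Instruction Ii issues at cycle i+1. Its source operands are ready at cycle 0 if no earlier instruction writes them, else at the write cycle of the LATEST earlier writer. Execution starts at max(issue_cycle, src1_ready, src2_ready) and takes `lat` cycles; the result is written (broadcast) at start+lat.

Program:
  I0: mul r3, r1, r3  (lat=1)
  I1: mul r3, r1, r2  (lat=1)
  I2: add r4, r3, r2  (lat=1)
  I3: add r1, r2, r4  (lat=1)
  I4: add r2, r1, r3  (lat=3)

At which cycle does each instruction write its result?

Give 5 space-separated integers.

I0 mul r3: issue@1 deps=(None,None) exec_start@1 write@2
I1 mul r3: issue@2 deps=(None,None) exec_start@2 write@3
I2 add r4: issue@3 deps=(1,None) exec_start@3 write@4
I3 add r1: issue@4 deps=(None,2) exec_start@4 write@5
I4 add r2: issue@5 deps=(3,1) exec_start@5 write@8

Answer: 2 3 4 5 8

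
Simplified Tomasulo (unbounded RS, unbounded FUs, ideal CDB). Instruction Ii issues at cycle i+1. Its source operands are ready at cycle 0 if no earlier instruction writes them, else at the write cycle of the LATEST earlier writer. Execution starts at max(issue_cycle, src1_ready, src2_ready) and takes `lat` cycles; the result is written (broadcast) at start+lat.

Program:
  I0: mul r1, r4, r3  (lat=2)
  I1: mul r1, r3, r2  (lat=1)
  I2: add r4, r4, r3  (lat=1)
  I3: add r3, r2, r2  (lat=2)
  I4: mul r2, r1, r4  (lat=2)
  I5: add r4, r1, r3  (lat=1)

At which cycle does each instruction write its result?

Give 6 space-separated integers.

Answer: 3 3 4 6 7 7

Derivation:
I0 mul r1: issue@1 deps=(None,None) exec_start@1 write@3
I1 mul r1: issue@2 deps=(None,None) exec_start@2 write@3
I2 add r4: issue@3 deps=(None,None) exec_start@3 write@4
I3 add r3: issue@4 deps=(None,None) exec_start@4 write@6
I4 mul r2: issue@5 deps=(1,2) exec_start@5 write@7
I5 add r4: issue@6 deps=(1,3) exec_start@6 write@7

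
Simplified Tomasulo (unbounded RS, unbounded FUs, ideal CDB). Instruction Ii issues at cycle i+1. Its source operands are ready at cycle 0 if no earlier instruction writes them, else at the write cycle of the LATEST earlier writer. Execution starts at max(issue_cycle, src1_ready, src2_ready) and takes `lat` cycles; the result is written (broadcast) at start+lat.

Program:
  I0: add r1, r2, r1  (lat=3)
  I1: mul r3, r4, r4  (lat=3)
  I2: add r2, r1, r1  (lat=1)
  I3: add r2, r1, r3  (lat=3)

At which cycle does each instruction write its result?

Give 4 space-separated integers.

I0 add r1: issue@1 deps=(None,None) exec_start@1 write@4
I1 mul r3: issue@2 deps=(None,None) exec_start@2 write@5
I2 add r2: issue@3 deps=(0,0) exec_start@4 write@5
I3 add r2: issue@4 deps=(0,1) exec_start@5 write@8

Answer: 4 5 5 8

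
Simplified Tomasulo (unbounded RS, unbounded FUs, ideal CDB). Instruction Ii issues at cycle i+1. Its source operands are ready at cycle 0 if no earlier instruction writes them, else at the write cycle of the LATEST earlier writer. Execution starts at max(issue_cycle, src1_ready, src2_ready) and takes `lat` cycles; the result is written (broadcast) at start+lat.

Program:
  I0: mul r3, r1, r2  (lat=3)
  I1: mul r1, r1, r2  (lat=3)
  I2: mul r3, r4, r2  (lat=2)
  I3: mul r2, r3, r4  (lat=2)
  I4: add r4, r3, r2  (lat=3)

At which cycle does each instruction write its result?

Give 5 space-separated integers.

Answer: 4 5 5 7 10

Derivation:
I0 mul r3: issue@1 deps=(None,None) exec_start@1 write@4
I1 mul r1: issue@2 deps=(None,None) exec_start@2 write@5
I2 mul r3: issue@3 deps=(None,None) exec_start@3 write@5
I3 mul r2: issue@4 deps=(2,None) exec_start@5 write@7
I4 add r4: issue@5 deps=(2,3) exec_start@7 write@10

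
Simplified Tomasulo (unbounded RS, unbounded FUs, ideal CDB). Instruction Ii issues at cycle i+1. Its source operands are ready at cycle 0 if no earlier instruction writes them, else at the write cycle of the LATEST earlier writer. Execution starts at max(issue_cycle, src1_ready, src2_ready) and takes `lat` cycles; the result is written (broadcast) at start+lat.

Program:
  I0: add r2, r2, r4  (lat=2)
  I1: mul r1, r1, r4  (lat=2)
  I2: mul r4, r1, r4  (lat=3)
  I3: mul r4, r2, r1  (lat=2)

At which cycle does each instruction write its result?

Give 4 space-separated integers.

Answer: 3 4 7 6

Derivation:
I0 add r2: issue@1 deps=(None,None) exec_start@1 write@3
I1 mul r1: issue@2 deps=(None,None) exec_start@2 write@4
I2 mul r4: issue@3 deps=(1,None) exec_start@4 write@7
I3 mul r4: issue@4 deps=(0,1) exec_start@4 write@6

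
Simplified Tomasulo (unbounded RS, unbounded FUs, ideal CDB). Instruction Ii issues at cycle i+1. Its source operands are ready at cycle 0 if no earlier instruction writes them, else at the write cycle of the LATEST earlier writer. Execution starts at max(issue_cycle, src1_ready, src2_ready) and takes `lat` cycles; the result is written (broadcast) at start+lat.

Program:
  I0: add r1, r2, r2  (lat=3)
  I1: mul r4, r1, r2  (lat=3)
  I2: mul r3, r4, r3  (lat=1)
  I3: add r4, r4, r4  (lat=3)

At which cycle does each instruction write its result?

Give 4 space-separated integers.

I0 add r1: issue@1 deps=(None,None) exec_start@1 write@4
I1 mul r4: issue@2 deps=(0,None) exec_start@4 write@7
I2 mul r3: issue@3 deps=(1,None) exec_start@7 write@8
I3 add r4: issue@4 deps=(1,1) exec_start@7 write@10

Answer: 4 7 8 10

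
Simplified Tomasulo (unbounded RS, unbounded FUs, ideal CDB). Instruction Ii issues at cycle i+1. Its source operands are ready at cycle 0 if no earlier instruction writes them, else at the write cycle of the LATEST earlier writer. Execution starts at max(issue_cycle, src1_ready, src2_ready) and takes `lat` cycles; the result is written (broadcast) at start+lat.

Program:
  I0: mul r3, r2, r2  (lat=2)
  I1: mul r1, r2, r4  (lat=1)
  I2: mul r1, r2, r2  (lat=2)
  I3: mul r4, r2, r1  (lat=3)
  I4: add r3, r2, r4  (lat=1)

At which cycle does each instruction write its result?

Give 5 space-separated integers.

I0 mul r3: issue@1 deps=(None,None) exec_start@1 write@3
I1 mul r1: issue@2 deps=(None,None) exec_start@2 write@3
I2 mul r1: issue@3 deps=(None,None) exec_start@3 write@5
I3 mul r4: issue@4 deps=(None,2) exec_start@5 write@8
I4 add r3: issue@5 deps=(None,3) exec_start@8 write@9

Answer: 3 3 5 8 9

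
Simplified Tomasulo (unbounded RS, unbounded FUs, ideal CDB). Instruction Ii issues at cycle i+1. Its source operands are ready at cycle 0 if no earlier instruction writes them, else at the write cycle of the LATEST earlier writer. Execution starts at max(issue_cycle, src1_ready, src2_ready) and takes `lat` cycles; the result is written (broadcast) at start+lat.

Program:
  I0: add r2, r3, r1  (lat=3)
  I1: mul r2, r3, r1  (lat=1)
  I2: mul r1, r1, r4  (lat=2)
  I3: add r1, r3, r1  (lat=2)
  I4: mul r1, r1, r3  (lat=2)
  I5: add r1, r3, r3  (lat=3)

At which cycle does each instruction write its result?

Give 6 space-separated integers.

I0 add r2: issue@1 deps=(None,None) exec_start@1 write@4
I1 mul r2: issue@2 deps=(None,None) exec_start@2 write@3
I2 mul r1: issue@3 deps=(None,None) exec_start@3 write@5
I3 add r1: issue@4 deps=(None,2) exec_start@5 write@7
I4 mul r1: issue@5 deps=(3,None) exec_start@7 write@9
I5 add r1: issue@6 deps=(None,None) exec_start@6 write@9

Answer: 4 3 5 7 9 9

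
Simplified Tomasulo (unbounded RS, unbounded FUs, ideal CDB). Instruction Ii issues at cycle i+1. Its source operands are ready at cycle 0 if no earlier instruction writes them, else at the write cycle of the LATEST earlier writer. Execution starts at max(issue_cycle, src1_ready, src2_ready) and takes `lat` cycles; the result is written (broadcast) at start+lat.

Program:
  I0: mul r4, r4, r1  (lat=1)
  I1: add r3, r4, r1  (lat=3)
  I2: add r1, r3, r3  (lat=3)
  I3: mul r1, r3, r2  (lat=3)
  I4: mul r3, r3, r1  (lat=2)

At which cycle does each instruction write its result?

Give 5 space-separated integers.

I0 mul r4: issue@1 deps=(None,None) exec_start@1 write@2
I1 add r3: issue@2 deps=(0,None) exec_start@2 write@5
I2 add r1: issue@3 deps=(1,1) exec_start@5 write@8
I3 mul r1: issue@4 deps=(1,None) exec_start@5 write@8
I4 mul r3: issue@5 deps=(1,3) exec_start@8 write@10

Answer: 2 5 8 8 10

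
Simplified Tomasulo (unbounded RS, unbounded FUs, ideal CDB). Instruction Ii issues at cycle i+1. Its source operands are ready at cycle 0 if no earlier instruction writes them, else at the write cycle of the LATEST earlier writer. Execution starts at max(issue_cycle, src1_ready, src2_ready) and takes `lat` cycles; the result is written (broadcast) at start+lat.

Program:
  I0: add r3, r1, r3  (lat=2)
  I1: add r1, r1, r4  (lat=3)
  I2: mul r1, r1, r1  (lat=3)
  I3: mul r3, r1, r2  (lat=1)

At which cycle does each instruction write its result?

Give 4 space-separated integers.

Answer: 3 5 8 9

Derivation:
I0 add r3: issue@1 deps=(None,None) exec_start@1 write@3
I1 add r1: issue@2 deps=(None,None) exec_start@2 write@5
I2 mul r1: issue@3 deps=(1,1) exec_start@5 write@8
I3 mul r3: issue@4 deps=(2,None) exec_start@8 write@9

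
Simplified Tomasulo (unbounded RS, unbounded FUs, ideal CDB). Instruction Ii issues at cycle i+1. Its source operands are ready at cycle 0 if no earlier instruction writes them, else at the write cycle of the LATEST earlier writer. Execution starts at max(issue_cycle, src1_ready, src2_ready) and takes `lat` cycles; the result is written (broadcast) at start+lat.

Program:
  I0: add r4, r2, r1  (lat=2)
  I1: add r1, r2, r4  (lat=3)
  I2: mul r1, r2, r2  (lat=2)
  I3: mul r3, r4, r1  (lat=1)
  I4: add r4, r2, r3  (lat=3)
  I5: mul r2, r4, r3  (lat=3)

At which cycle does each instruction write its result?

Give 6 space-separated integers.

I0 add r4: issue@1 deps=(None,None) exec_start@1 write@3
I1 add r1: issue@2 deps=(None,0) exec_start@3 write@6
I2 mul r1: issue@3 deps=(None,None) exec_start@3 write@5
I3 mul r3: issue@4 deps=(0,2) exec_start@5 write@6
I4 add r4: issue@5 deps=(None,3) exec_start@6 write@9
I5 mul r2: issue@6 deps=(4,3) exec_start@9 write@12

Answer: 3 6 5 6 9 12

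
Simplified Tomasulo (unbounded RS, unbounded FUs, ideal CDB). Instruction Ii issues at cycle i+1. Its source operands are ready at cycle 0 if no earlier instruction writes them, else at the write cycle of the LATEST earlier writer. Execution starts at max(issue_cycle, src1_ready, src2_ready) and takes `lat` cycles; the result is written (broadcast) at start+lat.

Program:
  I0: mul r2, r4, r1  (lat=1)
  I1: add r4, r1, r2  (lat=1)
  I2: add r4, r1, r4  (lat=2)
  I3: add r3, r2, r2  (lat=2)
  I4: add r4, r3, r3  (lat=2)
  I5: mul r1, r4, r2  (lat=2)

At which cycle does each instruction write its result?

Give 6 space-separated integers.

Answer: 2 3 5 6 8 10

Derivation:
I0 mul r2: issue@1 deps=(None,None) exec_start@1 write@2
I1 add r4: issue@2 deps=(None,0) exec_start@2 write@3
I2 add r4: issue@3 deps=(None,1) exec_start@3 write@5
I3 add r3: issue@4 deps=(0,0) exec_start@4 write@6
I4 add r4: issue@5 deps=(3,3) exec_start@6 write@8
I5 mul r1: issue@6 deps=(4,0) exec_start@8 write@10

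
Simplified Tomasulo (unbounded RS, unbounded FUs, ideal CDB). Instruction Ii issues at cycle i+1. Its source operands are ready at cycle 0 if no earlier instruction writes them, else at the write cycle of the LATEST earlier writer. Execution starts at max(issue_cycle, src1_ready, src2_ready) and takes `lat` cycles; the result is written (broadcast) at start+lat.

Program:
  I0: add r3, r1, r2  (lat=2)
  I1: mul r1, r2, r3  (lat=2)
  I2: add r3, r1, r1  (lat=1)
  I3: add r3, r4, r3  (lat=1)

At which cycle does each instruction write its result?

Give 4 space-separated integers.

Answer: 3 5 6 7

Derivation:
I0 add r3: issue@1 deps=(None,None) exec_start@1 write@3
I1 mul r1: issue@2 deps=(None,0) exec_start@3 write@5
I2 add r3: issue@3 deps=(1,1) exec_start@5 write@6
I3 add r3: issue@4 deps=(None,2) exec_start@6 write@7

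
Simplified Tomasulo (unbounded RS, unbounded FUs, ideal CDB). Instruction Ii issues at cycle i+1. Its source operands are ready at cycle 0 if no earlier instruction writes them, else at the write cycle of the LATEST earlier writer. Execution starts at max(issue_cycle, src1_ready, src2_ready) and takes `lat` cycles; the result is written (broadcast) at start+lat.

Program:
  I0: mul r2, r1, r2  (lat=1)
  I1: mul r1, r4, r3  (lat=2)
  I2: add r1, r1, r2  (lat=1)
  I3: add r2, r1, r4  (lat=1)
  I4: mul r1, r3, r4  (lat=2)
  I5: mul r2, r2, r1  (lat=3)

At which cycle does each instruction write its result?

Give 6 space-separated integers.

I0 mul r2: issue@1 deps=(None,None) exec_start@1 write@2
I1 mul r1: issue@2 deps=(None,None) exec_start@2 write@4
I2 add r1: issue@3 deps=(1,0) exec_start@4 write@5
I3 add r2: issue@4 deps=(2,None) exec_start@5 write@6
I4 mul r1: issue@5 deps=(None,None) exec_start@5 write@7
I5 mul r2: issue@6 deps=(3,4) exec_start@7 write@10

Answer: 2 4 5 6 7 10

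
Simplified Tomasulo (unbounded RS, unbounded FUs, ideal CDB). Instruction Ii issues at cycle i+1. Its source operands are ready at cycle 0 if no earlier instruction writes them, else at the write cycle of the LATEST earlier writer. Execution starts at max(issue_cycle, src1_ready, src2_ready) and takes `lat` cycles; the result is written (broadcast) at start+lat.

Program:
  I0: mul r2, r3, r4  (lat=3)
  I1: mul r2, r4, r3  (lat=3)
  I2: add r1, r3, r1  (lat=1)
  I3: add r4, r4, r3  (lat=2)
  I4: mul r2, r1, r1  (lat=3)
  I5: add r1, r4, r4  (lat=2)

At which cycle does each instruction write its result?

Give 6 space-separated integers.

Answer: 4 5 4 6 8 8

Derivation:
I0 mul r2: issue@1 deps=(None,None) exec_start@1 write@4
I1 mul r2: issue@2 deps=(None,None) exec_start@2 write@5
I2 add r1: issue@3 deps=(None,None) exec_start@3 write@4
I3 add r4: issue@4 deps=(None,None) exec_start@4 write@6
I4 mul r2: issue@5 deps=(2,2) exec_start@5 write@8
I5 add r1: issue@6 deps=(3,3) exec_start@6 write@8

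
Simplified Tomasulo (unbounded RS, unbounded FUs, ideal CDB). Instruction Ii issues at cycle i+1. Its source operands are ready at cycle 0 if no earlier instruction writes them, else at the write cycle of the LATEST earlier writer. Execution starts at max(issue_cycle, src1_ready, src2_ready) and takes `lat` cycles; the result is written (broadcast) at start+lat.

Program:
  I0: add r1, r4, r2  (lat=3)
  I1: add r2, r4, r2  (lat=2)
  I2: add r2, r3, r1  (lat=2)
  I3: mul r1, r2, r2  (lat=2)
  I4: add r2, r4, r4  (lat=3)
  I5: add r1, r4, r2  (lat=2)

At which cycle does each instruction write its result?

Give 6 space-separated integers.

Answer: 4 4 6 8 8 10

Derivation:
I0 add r1: issue@1 deps=(None,None) exec_start@1 write@4
I1 add r2: issue@2 deps=(None,None) exec_start@2 write@4
I2 add r2: issue@3 deps=(None,0) exec_start@4 write@6
I3 mul r1: issue@4 deps=(2,2) exec_start@6 write@8
I4 add r2: issue@5 deps=(None,None) exec_start@5 write@8
I5 add r1: issue@6 deps=(None,4) exec_start@8 write@10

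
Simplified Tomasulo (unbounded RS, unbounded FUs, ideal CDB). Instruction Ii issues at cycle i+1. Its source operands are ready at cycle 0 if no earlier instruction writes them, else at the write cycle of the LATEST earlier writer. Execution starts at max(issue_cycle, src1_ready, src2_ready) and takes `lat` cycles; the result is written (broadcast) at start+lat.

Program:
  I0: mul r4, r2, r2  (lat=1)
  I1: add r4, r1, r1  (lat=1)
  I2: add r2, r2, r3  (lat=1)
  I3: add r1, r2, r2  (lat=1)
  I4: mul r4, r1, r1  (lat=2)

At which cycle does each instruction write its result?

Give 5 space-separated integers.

Answer: 2 3 4 5 7

Derivation:
I0 mul r4: issue@1 deps=(None,None) exec_start@1 write@2
I1 add r4: issue@2 deps=(None,None) exec_start@2 write@3
I2 add r2: issue@3 deps=(None,None) exec_start@3 write@4
I3 add r1: issue@4 deps=(2,2) exec_start@4 write@5
I4 mul r4: issue@5 deps=(3,3) exec_start@5 write@7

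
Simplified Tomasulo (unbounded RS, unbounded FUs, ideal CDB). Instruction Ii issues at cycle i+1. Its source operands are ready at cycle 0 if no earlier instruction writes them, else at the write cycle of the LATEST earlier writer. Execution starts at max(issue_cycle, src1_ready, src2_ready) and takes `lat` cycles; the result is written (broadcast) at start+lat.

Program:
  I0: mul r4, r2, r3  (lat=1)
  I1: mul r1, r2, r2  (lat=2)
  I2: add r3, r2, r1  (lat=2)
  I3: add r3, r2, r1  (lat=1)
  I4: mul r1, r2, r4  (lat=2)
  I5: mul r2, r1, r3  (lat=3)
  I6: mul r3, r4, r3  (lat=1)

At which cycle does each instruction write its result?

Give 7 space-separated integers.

Answer: 2 4 6 5 7 10 8

Derivation:
I0 mul r4: issue@1 deps=(None,None) exec_start@1 write@2
I1 mul r1: issue@2 deps=(None,None) exec_start@2 write@4
I2 add r3: issue@3 deps=(None,1) exec_start@4 write@6
I3 add r3: issue@4 deps=(None,1) exec_start@4 write@5
I4 mul r1: issue@5 deps=(None,0) exec_start@5 write@7
I5 mul r2: issue@6 deps=(4,3) exec_start@7 write@10
I6 mul r3: issue@7 deps=(0,3) exec_start@7 write@8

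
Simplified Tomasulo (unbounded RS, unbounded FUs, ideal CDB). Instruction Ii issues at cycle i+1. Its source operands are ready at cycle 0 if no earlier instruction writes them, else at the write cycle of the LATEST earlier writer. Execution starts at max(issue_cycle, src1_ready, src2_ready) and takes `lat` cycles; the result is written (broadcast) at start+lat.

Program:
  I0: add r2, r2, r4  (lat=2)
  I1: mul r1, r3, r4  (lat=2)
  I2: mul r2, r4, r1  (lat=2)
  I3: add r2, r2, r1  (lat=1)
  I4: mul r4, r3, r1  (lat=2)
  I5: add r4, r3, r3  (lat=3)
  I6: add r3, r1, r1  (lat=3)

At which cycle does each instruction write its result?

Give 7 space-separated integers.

I0 add r2: issue@1 deps=(None,None) exec_start@1 write@3
I1 mul r1: issue@2 deps=(None,None) exec_start@2 write@4
I2 mul r2: issue@3 deps=(None,1) exec_start@4 write@6
I3 add r2: issue@4 deps=(2,1) exec_start@6 write@7
I4 mul r4: issue@5 deps=(None,1) exec_start@5 write@7
I5 add r4: issue@6 deps=(None,None) exec_start@6 write@9
I6 add r3: issue@7 deps=(1,1) exec_start@7 write@10

Answer: 3 4 6 7 7 9 10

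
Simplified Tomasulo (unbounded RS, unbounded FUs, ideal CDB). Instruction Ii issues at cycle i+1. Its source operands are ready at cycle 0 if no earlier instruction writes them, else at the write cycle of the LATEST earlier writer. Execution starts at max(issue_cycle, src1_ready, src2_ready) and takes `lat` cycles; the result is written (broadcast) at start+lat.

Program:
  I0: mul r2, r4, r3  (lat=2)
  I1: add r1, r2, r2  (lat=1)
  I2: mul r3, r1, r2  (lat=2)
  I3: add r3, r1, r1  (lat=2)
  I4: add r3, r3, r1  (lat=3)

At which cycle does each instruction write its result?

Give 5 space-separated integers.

Answer: 3 4 6 6 9

Derivation:
I0 mul r2: issue@1 deps=(None,None) exec_start@1 write@3
I1 add r1: issue@2 deps=(0,0) exec_start@3 write@4
I2 mul r3: issue@3 deps=(1,0) exec_start@4 write@6
I3 add r3: issue@4 deps=(1,1) exec_start@4 write@6
I4 add r3: issue@5 deps=(3,1) exec_start@6 write@9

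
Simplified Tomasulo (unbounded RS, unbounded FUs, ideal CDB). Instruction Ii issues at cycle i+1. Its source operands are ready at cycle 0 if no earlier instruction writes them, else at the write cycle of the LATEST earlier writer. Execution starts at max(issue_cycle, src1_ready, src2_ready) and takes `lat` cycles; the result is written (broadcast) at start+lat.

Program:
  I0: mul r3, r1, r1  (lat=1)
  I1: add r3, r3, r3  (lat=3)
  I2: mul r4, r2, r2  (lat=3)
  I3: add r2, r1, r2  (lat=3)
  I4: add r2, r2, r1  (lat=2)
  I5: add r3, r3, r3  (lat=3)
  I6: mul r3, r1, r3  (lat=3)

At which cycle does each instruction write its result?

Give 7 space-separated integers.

I0 mul r3: issue@1 deps=(None,None) exec_start@1 write@2
I1 add r3: issue@2 deps=(0,0) exec_start@2 write@5
I2 mul r4: issue@3 deps=(None,None) exec_start@3 write@6
I3 add r2: issue@4 deps=(None,None) exec_start@4 write@7
I4 add r2: issue@5 deps=(3,None) exec_start@7 write@9
I5 add r3: issue@6 deps=(1,1) exec_start@6 write@9
I6 mul r3: issue@7 deps=(None,5) exec_start@9 write@12

Answer: 2 5 6 7 9 9 12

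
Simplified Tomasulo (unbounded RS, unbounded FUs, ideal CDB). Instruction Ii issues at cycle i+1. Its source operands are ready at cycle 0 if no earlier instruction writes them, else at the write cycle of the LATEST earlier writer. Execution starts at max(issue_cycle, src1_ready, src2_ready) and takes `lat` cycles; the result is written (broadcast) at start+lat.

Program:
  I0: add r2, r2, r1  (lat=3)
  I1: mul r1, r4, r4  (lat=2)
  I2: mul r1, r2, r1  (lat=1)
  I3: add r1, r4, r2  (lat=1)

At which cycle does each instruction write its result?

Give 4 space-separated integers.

Answer: 4 4 5 5

Derivation:
I0 add r2: issue@1 deps=(None,None) exec_start@1 write@4
I1 mul r1: issue@2 deps=(None,None) exec_start@2 write@4
I2 mul r1: issue@3 deps=(0,1) exec_start@4 write@5
I3 add r1: issue@4 deps=(None,0) exec_start@4 write@5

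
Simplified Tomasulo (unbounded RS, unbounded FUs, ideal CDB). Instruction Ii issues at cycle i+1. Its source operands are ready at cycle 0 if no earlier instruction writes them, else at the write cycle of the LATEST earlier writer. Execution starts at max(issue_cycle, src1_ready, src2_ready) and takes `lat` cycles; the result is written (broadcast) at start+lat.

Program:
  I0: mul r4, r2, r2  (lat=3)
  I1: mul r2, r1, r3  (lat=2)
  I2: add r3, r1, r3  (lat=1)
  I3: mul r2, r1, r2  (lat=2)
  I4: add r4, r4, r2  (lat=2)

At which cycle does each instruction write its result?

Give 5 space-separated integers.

Answer: 4 4 4 6 8

Derivation:
I0 mul r4: issue@1 deps=(None,None) exec_start@1 write@4
I1 mul r2: issue@2 deps=(None,None) exec_start@2 write@4
I2 add r3: issue@3 deps=(None,None) exec_start@3 write@4
I3 mul r2: issue@4 deps=(None,1) exec_start@4 write@6
I4 add r4: issue@5 deps=(0,3) exec_start@6 write@8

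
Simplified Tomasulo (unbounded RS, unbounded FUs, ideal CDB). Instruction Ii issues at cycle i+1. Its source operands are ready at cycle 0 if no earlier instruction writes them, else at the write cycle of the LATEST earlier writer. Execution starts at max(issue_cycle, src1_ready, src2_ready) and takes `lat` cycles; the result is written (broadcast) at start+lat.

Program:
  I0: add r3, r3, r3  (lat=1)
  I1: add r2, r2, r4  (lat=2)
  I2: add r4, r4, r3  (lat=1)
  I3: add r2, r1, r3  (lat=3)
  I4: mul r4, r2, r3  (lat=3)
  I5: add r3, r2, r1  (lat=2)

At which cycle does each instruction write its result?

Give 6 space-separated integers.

Answer: 2 4 4 7 10 9

Derivation:
I0 add r3: issue@1 deps=(None,None) exec_start@1 write@2
I1 add r2: issue@2 deps=(None,None) exec_start@2 write@4
I2 add r4: issue@3 deps=(None,0) exec_start@3 write@4
I3 add r2: issue@4 deps=(None,0) exec_start@4 write@7
I4 mul r4: issue@5 deps=(3,0) exec_start@7 write@10
I5 add r3: issue@6 deps=(3,None) exec_start@7 write@9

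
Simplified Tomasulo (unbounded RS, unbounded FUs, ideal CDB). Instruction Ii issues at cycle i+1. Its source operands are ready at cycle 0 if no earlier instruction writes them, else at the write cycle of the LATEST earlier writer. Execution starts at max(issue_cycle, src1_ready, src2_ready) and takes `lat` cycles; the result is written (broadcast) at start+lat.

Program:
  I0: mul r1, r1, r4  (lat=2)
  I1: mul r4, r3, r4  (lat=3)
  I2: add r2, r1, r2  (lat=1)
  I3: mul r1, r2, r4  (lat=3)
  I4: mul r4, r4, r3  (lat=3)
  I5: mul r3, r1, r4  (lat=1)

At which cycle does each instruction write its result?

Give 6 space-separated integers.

I0 mul r1: issue@1 deps=(None,None) exec_start@1 write@3
I1 mul r4: issue@2 deps=(None,None) exec_start@2 write@5
I2 add r2: issue@3 deps=(0,None) exec_start@3 write@4
I3 mul r1: issue@4 deps=(2,1) exec_start@5 write@8
I4 mul r4: issue@5 deps=(1,None) exec_start@5 write@8
I5 mul r3: issue@6 deps=(3,4) exec_start@8 write@9

Answer: 3 5 4 8 8 9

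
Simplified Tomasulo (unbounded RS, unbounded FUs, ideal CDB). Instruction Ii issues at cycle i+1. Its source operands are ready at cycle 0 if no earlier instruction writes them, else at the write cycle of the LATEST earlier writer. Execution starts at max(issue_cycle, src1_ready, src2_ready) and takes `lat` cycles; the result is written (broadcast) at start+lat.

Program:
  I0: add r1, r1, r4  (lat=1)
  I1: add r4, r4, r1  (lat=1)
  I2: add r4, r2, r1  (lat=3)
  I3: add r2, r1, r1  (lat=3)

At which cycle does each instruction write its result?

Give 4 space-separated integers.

Answer: 2 3 6 7

Derivation:
I0 add r1: issue@1 deps=(None,None) exec_start@1 write@2
I1 add r4: issue@2 deps=(None,0) exec_start@2 write@3
I2 add r4: issue@3 deps=(None,0) exec_start@3 write@6
I3 add r2: issue@4 deps=(0,0) exec_start@4 write@7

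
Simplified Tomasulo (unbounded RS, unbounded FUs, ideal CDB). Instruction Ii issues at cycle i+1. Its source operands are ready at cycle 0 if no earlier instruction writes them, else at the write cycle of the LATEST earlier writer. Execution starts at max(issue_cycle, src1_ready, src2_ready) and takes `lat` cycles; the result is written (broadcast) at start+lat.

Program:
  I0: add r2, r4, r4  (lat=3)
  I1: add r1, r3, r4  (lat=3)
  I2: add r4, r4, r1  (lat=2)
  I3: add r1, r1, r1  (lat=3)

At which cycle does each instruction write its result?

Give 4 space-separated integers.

Answer: 4 5 7 8

Derivation:
I0 add r2: issue@1 deps=(None,None) exec_start@1 write@4
I1 add r1: issue@2 deps=(None,None) exec_start@2 write@5
I2 add r4: issue@3 deps=(None,1) exec_start@5 write@7
I3 add r1: issue@4 deps=(1,1) exec_start@5 write@8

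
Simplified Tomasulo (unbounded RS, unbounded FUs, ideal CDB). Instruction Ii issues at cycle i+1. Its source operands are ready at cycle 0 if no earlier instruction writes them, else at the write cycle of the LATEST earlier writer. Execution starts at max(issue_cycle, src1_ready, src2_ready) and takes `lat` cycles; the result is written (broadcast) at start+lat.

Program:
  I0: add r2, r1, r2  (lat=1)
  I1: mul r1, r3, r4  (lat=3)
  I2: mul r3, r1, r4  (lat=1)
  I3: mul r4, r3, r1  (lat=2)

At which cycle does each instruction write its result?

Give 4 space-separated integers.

I0 add r2: issue@1 deps=(None,None) exec_start@1 write@2
I1 mul r1: issue@2 deps=(None,None) exec_start@2 write@5
I2 mul r3: issue@3 deps=(1,None) exec_start@5 write@6
I3 mul r4: issue@4 deps=(2,1) exec_start@6 write@8

Answer: 2 5 6 8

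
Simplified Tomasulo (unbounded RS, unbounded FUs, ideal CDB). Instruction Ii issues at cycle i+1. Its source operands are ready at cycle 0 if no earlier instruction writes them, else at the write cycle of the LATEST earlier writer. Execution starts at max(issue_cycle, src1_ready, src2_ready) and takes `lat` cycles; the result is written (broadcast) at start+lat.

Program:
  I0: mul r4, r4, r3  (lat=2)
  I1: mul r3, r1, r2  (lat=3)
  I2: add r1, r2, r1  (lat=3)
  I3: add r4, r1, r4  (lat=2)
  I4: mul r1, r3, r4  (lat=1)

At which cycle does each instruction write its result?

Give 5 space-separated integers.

I0 mul r4: issue@1 deps=(None,None) exec_start@1 write@3
I1 mul r3: issue@2 deps=(None,None) exec_start@2 write@5
I2 add r1: issue@3 deps=(None,None) exec_start@3 write@6
I3 add r4: issue@4 deps=(2,0) exec_start@6 write@8
I4 mul r1: issue@5 deps=(1,3) exec_start@8 write@9

Answer: 3 5 6 8 9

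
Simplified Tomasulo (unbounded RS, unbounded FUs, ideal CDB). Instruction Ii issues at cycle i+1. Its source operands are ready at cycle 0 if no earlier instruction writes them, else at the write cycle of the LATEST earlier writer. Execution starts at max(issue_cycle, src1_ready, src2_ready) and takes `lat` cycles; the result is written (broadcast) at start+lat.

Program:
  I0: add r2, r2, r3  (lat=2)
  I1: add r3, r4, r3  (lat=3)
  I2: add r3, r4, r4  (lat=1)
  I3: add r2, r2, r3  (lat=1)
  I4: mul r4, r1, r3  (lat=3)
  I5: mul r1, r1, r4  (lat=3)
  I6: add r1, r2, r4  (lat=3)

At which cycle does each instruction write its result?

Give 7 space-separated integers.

I0 add r2: issue@1 deps=(None,None) exec_start@1 write@3
I1 add r3: issue@2 deps=(None,None) exec_start@2 write@5
I2 add r3: issue@3 deps=(None,None) exec_start@3 write@4
I3 add r2: issue@4 deps=(0,2) exec_start@4 write@5
I4 mul r4: issue@5 deps=(None,2) exec_start@5 write@8
I5 mul r1: issue@6 deps=(None,4) exec_start@8 write@11
I6 add r1: issue@7 deps=(3,4) exec_start@8 write@11

Answer: 3 5 4 5 8 11 11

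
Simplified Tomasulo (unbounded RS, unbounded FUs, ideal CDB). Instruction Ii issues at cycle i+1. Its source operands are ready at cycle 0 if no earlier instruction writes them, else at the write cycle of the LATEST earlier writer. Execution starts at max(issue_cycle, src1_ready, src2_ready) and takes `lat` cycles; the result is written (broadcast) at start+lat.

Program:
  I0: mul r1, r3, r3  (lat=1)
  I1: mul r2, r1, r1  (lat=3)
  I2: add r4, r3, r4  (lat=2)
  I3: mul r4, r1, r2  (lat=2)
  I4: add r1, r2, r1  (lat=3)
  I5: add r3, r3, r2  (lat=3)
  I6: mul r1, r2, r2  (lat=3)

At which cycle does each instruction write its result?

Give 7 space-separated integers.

Answer: 2 5 5 7 8 9 10

Derivation:
I0 mul r1: issue@1 deps=(None,None) exec_start@1 write@2
I1 mul r2: issue@2 deps=(0,0) exec_start@2 write@5
I2 add r4: issue@3 deps=(None,None) exec_start@3 write@5
I3 mul r4: issue@4 deps=(0,1) exec_start@5 write@7
I4 add r1: issue@5 deps=(1,0) exec_start@5 write@8
I5 add r3: issue@6 deps=(None,1) exec_start@6 write@9
I6 mul r1: issue@7 deps=(1,1) exec_start@7 write@10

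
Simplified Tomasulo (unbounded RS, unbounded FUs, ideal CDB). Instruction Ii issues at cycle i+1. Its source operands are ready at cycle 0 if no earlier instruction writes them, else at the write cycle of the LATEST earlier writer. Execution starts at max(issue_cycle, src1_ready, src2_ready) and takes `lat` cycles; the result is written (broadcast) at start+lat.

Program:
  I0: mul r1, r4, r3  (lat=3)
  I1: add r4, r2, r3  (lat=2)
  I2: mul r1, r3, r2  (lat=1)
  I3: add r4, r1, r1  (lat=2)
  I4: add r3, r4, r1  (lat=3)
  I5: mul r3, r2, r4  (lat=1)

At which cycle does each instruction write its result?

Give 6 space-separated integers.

Answer: 4 4 4 6 9 7

Derivation:
I0 mul r1: issue@1 deps=(None,None) exec_start@1 write@4
I1 add r4: issue@2 deps=(None,None) exec_start@2 write@4
I2 mul r1: issue@3 deps=(None,None) exec_start@3 write@4
I3 add r4: issue@4 deps=(2,2) exec_start@4 write@6
I4 add r3: issue@5 deps=(3,2) exec_start@6 write@9
I5 mul r3: issue@6 deps=(None,3) exec_start@6 write@7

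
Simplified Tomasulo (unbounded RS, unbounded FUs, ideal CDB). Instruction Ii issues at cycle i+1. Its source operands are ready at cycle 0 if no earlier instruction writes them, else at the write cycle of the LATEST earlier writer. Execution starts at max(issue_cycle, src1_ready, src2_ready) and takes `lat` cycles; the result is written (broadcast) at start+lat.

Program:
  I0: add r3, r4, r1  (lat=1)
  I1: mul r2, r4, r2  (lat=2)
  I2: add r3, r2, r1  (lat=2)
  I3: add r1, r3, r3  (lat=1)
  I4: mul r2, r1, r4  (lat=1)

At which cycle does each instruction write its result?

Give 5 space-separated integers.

Answer: 2 4 6 7 8

Derivation:
I0 add r3: issue@1 deps=(None,None) exec_start@1 write@2
I1 mul r2: issue@2 deps=(None,None) exec_start@2 write@4
I2 add r3: issue@3 deps=(1,None) exec_start@4 write@6
I3 add r1: issue@4 deps=(2,2) exec_start@6 write@7
I4 mul r2: issue@5 deps=(3,None) exec_start@7 write@8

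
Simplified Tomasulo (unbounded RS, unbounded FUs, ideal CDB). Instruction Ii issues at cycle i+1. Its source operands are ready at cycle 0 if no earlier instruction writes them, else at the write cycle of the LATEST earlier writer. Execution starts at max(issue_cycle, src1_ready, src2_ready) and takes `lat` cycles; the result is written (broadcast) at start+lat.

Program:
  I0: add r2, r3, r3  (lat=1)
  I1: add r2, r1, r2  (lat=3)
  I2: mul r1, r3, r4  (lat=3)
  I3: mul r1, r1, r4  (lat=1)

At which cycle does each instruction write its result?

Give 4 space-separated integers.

I0 add r2: issue@1 deps=(None,None) exec_start@1 write@2
I1 add r2: issue@2 deps=(None,0) exec_start@2 write@5
I2 mul r1: issue@3 deps=(None,None) exec_start@3 write@6
I3 mul r1: issue@4 deps=(2,None) exec_start@6 write@7

Answer: 2 5 6 7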